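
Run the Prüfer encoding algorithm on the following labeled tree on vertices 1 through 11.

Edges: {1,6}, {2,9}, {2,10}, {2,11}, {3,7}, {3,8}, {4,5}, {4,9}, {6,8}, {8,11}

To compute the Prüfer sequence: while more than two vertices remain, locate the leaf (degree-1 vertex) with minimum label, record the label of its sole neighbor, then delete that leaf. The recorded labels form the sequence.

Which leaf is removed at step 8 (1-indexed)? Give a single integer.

Answer: 9

Derivation:
Step 1: current leaves = {1,5,7,10}. Remove leaf 1 (neighbor: 6).
Step 2: current leaves = {5,6,7,10}. Remove leaf 5 (neighbor: 4).
Step 3: current leaves = {4,6,7,10}. Remove leaf 4 (neighbor: 9).
Step 4: current leaves = {6,7,9,10}. Remove leaf 6 (neighbor: 8).
Step 5: current leaves = {7,9,10}. Remove leaf 7 (neighbor: 3).
Step 6: current leaves = {3,9,10}. Remove leaf 3 (neighbor: 8).
Step 7: current leaves = {8,9,10}. Remove leaf 8 (neighbor: 11).
Step 8: current leaves = {9,10,11}. Remove leaf 9 (neighbor: 2).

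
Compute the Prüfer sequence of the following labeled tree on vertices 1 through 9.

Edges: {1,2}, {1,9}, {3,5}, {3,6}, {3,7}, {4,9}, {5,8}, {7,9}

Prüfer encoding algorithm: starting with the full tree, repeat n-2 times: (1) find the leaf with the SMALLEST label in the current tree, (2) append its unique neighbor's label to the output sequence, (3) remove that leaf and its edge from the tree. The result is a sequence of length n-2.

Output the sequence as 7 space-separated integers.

Answer: 1 9 9 3 5 3 7

Derivation:
Step 1: leaves = {2,4,6,8}. Remove smallest leaf 2, emit neighbor 1.
Step 2: leaves = {1,4,6,8}. Remove smallest leaf 1, emit neighbor 9.
Step 3: leaves = {4,6,8}. Remove smallest leaf 4, emit neighbor 9.
Step 4: leaves = {6,8,9}. Remove smallest leaf 6, emit neighbor 3.
Step 5: leaves = {8,9}. Remove smallest leaf 8, emit neighbor 5.
Step 6: leaves = {5,9}. Remove smallest leaf 5, emit neighbor 3.
Step 7: leaves = {3,9}. Remove smallest leaf 3, emit neighbor 7.
Done: 2 vertices remain (7, 9). Sequence = [1 9 9 3 5 3 7]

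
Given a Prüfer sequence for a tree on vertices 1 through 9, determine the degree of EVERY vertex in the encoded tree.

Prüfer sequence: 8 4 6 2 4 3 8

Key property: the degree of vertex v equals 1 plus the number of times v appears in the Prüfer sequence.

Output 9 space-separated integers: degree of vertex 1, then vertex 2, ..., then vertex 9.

p_1 = 8: count[8] becomes 1
p_2 = 4: count[4] becomes 1
p_3 = 6: count[6] becomes 1
p_4 = 2: count[2] becomes 1
p_5 = 4: count[4] becomes 2
p_6 = 3: count[3] becomes 1
p_7 = 8: count[8] becomes 2
Degrees (1 + count): deg[1]=1+0=1, deg[2]=1+1=2, deg[3]=1+1=2, deg[4]=1+2=3, deg[5]=1+0=1, deg[6]=1+1=2, deg[7]=1+0=1, deg[8]=1+2=3, deg[9]=1+0=1

Answer: 1 2 2 3 1 2 1 3 1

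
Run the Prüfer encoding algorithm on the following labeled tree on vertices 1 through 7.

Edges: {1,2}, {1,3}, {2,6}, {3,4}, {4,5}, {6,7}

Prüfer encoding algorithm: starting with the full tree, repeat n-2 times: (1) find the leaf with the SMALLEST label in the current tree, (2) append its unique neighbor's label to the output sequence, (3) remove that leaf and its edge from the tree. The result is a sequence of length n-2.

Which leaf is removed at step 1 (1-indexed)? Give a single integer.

Step 1: current leaves = {5,7}. Remove leaf 5 (neighbor: 4).

Answer: 5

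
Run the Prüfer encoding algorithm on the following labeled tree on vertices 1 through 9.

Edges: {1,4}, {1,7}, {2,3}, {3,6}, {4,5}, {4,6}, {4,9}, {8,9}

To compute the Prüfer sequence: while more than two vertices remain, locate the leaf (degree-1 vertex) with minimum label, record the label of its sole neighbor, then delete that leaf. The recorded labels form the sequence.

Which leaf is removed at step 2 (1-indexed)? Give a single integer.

Step 1: current leaves = {2,5,7,8}. Remove leaf 2 (neighbor: 3).
Step 2: current leaves = {3,5,7,8}. Remove leaf 3 (neighbor: 6).

Answer: 3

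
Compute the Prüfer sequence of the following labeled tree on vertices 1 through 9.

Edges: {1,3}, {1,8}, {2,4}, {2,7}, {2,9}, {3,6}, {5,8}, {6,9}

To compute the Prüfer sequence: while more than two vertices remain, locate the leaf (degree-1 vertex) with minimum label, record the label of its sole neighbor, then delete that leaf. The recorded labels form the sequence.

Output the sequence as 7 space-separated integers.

Answer: 2 8 2 9 1 3 6

Derivation:
Step 1: leaves = {4,5,7}. Remove smallest leaf 4, emit neighbor 2.
Step 2: leaves = {5,7}. Remove smallest leaf 5, emit neighbor 8.
Step 3: leaves = {7,8}. Remove smallest leaf 7, emit neighbor 2.
Step 4: leaves = {2,8}. Remove smallest leaf 2, emit neighbor 9.
Step 5: leaves = {8,9}. Remove smallest leaf 8, emit neighbor 1.
Step 6: leaves = {1,9}. Remove smallest leaf 1, emit neighbor 3.
Step 7: leaves = {3,9}. Remove smallest leaf 3, emit neighbor 6.
Done: 2 vertices remain (6, 9). Sequence = [2 8 2 9 1 3 6]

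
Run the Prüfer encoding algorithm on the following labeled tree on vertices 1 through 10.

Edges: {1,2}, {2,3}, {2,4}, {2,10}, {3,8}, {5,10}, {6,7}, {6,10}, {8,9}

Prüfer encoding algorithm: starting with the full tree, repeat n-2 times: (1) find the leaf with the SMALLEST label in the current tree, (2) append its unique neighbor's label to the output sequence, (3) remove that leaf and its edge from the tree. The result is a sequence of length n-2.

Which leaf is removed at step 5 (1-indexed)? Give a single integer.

Step 1: current leaves = {1,4,5,7,9}. Remove leaf 1 (neighbor: 2).
Step 2: current leaves = {4,5,7,9}. Remove leaf 4 (neighbor: 2).
Step 3: current leaves = {5,7,9}. Remove leaf 5 (neighbor: 10).
Step 4: current leaves = {7,9}. Remove leaf 7 (neighbor: 6).
Step 5: current leaves = {6,9}. Remove leaf 6 (neighbor: 10).

Answer: 6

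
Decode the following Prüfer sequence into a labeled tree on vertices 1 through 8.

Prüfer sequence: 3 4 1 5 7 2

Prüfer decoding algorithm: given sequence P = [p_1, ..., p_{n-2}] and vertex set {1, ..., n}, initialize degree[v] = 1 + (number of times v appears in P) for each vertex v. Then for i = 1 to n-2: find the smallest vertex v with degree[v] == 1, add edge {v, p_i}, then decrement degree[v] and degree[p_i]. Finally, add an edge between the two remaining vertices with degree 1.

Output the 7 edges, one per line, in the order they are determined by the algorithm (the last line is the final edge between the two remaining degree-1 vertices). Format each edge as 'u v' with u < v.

Answer: 3 6
3 4
1 4
1 5
5 7
2 7
2 8

Derivation:
Initial degrees: {1:2, 2:2, 3:2, 4:2, 5:2, 6:1, 7:2, 8:1}
Step 1: smallest deg-1 vertex = 6, p_1 = 3. Add edge {3,6}. Now deg[6]=0, deg[3]=1.
Step 2: smallest deg-1 vertex = 3, p_2 = 4. Add edge {3,4}. Now deg[3]=0, deg[4]=1.
Step 3: smallest deg-1 vertex = 4, p_3 = 1. Add edge {1,4}. Now deg[4]=0, deg[1]=1.
Step 4: smallest deg-1 vertex = 1, p_4 = 5. Add edge {1,5}. Now deg[1]=0, deg[5]=1.
Step 5: smallest deg-1 vertex = 5, p_5 = 7. Add edge {5,7}. Now deg[5]=0, deg[7]=1.
Step 6: smallest deg-1 vertex = 7, p_6 = 2. Add edge {2,7}. Now deg[7]=0, deg[2]=1.
Final: two remaining deg-1 vertices are 2, 8. Add edge {2,8}.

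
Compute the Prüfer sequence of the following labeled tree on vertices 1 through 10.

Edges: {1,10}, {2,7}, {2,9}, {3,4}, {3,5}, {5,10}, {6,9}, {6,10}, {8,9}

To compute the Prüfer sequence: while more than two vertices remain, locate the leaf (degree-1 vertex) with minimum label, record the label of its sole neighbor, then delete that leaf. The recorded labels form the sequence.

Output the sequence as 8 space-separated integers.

Step 1: leaves = {1,4,7,8}. Remove smallest leaf 1, emit neighbor 10.
Step 2: leaves = {4,7,8}. Remove smallest leaf 4, emit neighbor 3.
Step 3: leaves = {3,7,8}. Remove smallest leaf 3, emit neighbor 5.
Step 4: leaves = {5,7,8}. Remove smallest leaf 5, emit neighbor 10.
Step 5: leaves = {7,8,10}. Remove smallest leaf 7, emit neighbor 2.
Step 6: leaves = {2,8,10}. Remove smallest leaf 2, emit neighbor 9.
Step 7: leaves = {8,10}. Remove smallest leaf 8, emit neighbor 9.
Step 8: leaves = {9,10}. Remove smallest leaf 9, emit neighbor 6.
Done: 2 vertices remain (6, 10). Sequence = [10 3 5 10 2 9 9 6]

Answer: 10 3 5 10 2 9 9 6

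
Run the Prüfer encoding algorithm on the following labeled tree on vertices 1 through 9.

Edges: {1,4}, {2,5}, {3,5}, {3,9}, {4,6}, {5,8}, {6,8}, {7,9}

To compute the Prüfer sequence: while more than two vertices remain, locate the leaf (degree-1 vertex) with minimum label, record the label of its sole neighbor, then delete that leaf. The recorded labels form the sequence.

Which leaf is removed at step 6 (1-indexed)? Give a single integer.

Answer: 8

Derivation:
Step 1: current leaves = {1,2,7}. Remove leaf 1 (neighbor: 4).
Step 2: current leaves = {2,4,7}. Remove leaf 2 (neighbor: 5).
Step 3: current leaves = {4,7}. Remove leaf 4 (neighbor: 6).
Step 4: current leaves = {6,7}. Remove leaf 6 (neighbor: 8).
Step 5: current leaves = {7,8}. Remove leaf 7 (neighbor: 9).
Step 6: current leaves = {8,9}. Remove leaf 8 (neighbor: 5).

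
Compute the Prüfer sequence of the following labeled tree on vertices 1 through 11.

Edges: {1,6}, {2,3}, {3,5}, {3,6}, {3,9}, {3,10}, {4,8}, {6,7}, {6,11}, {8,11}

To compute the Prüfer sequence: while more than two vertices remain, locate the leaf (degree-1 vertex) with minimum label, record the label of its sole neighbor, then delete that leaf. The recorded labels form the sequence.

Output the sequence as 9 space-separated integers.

Step 1: leaves = {1,2,4,5,7,9,10}. Remove smallest leaf 1, emit neighbor 6.
Step 2: leaves = {2,4,5,7,9,10}. Remove smallest leaf 2, emit neighbor 3.
Step 3: leaves = {4,5,7,9,10}. Remove smallest leaf 4, emit neighbor 8.
Step 4: leaves = {5,7,8,9,10}. Remove smallest leaf 5, emit neighbor 3.
Step 5: leaves = {7,8,9,10}. Remove smallest leaf 7, emit neighbor 6.
Step 6: leaves = {8,9,10}. Remove smallest leaf 8, emit neighbor 11.
Step 7: leaves = {9,10,11}. Remove smallest leaf 9, emit neighbor 3.
Step 8: leaves = {10,11}. Remove smallest leaf 10, emit neighbor 3.
Step 9: leaves = {3,11}. Remove smallest leaf 3, emit neighbor 6.
Done: 2 vertices remain (6, 11). Sequence = [6 3 8 3 6 11 3 3 6]

Answer: 6 3 8 3 6 11 3 3 6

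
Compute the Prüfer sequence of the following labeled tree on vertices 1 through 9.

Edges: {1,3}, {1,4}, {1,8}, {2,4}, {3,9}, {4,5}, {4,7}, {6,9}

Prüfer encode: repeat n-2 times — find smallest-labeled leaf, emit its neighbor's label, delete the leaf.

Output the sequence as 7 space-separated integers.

Step 1: leaves = {2,5,6,7,8}. Remove smallest leaf 2, emit neighbor 4.
Step 2: leaves = {5,6,7,8}. Remove smallest leaf 5, emit neighbor 4.
Step 3: leaves = {6,7,8}. Remove smallest leaf 6, emit neighbor 9.
Step 4: leaves = {7,8,9}. Remove smallest leaf 7, emit neighbor 4.
Step 5: leaves = {4,8,9}. Remove smallest leaf 4, emit neighbor 1.
Step 6: leaves = {8,9}. Remove smallest leaf 8, emit neighbor 1.
Step 7: leaves = {1,9}. Remove smallest leaf 1, emit neighbor 3.
Done: 2 vertices remain (3, 9). Sequence = [4 4 9 4 1 1 3]

Answer: 4 4 9 4 1 1 3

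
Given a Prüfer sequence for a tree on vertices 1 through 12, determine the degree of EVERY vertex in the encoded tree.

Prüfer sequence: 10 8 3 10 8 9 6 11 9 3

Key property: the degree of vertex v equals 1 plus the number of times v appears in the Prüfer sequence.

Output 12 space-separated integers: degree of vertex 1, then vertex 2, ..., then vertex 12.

p_1 = 10: count[10] becomes 1
p_2 = 8: count[8] becomes 1
p_3 = 3: count[3] becomes 1
p_4 = 10: count[10] becomes 2
p_5 = 8: count[8] becomes 2
p_6 = 9: count[9] becomes 1
p_7 = 6: count[6] becomes 1
p_8 = 11: count[11] becomes 1
p_9 = 9: count[9] becomes 2
p_10 = 3: count[3] becomes 2
Degrees (1 + count): deg[1]=1+0=1, deg[2]=1+0=1, deg[3]=1+2=3, deg[4]=1+0=1, deg[5]=1+0=1, deg[6]=1+1=2, deg[7]=1+0=1, deg[8]=1+2=3, deg[9]=1+2=3, deg[10]=1+2=3, deg[11]=1+1=2, deg[12]=1+0=1

Answer: 1 1 3 1 1 2 1 3 3 3 2 1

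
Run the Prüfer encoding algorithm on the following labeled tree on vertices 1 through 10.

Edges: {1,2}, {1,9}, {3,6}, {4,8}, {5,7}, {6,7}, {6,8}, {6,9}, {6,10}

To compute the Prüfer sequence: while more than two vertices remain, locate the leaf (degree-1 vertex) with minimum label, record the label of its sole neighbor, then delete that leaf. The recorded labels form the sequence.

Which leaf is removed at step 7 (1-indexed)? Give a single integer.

Answer: 8

Derivation:
Step 1: current leaves = {2,3,4,5,10}. Remove leaf 2 (neighbor: 1).
Step 2: current leaves = {1,3,4,5,10}. Remove leaf 1 (neighbor: 9).
Step 3: current leaves = {3,4,5,9,10}. Remove leaf 3 (neighbor: 6).
Step 4: current leaves = {4,5,9,10}. Remove leaf 4 (neighbor: 8).
Step 5: current leaves = {5,8,9,10}. Remove leaf 5 (neighbor: 7).
Step 6: current leaves = {7,8,9,10}. Remove leaf 7 (neighbor: 6).
Step 7: current leaves = {8,9,10}. Remove leaf 8 (neighbor: 6).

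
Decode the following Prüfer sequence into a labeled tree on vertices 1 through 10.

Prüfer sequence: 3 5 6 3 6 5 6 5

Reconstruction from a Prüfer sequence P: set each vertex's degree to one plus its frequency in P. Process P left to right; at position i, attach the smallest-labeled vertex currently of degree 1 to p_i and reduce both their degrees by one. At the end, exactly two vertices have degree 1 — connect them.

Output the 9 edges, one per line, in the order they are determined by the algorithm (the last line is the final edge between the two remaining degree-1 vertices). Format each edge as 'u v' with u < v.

Initial degrees: {1:1, 2:1, 3:3, 4:1, 5:4, 6:4, 7:1, 8:1, 9:1, 10:1}
Step 1: smallest deg-1 vertex = 1, p_1 = 3. Add edge {1,3}. Now deg[1]=0, deg[3]=2.
Step 2: smallest deg-1 vertex = 2, p_2 = 5. Add edge {2,5}. Now deg[2]=0, deg[5]=3.
Step 3: smallest deg-1 vertex = 4, p_3 = 6. Add edge {4,6}. Now deg[4]=0, deg[6]=3.
Step 4: smallest deg-1 vertex = 7, p_4 = 3. Add edge {3,7}. Now deg[7]=0, deg[3]=1.
Step 5: smallest deg-1 vertex = 3, p_5 = 6. Add edge {3,6}. Now deg[3]=0, deg[6]=2.
Step 6: smallest deg-1 vertex = 8, p_6 = 5. Add edge {5,8}. Now deg[8]=0, deg[5]=2.
Step 7: smallest deg-1 vertex = 9, p_7 = 6. Add edge {6,9}. Now deg[9]=0, deg[6]=1.
Step 8: smallest deg-1 vertex = 6, p_8 = 5. Add edge {5,6}. Now deg[6]=0, deg[5]=1.
Final: two remaining deg-1 vertices are 5, 10. Add edge {5,10}.

Answer: 1 3
2 5
4 6
3 7
3 6
5 8
6 9
5 6
5 10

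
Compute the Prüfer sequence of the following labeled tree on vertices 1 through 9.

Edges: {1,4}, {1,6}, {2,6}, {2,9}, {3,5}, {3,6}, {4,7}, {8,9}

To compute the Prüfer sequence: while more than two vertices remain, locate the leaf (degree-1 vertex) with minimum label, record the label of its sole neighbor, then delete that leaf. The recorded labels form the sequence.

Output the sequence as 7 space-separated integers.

Step 1: leaves = {5,7,8}. Remove smallest leaf 5, emit neighbor 3.
Step 2: leaves = {3,7,8}. Remove smallest leaf 3, emit neighbor 6.
Step 3: leaves = {7,8}. Remove smallest leaf 7, emit neighbor 4.
Step 4: leaves = {4,8}. Remove smallest leaf 4, emit neighbor 1.
Step 5: leaves = {1,8}. Remove smallest leaf 1, emit neighbor 6.
Step 6: leaves = {6,8}. Remove smallest leaf 6, emit neighbor 2.
Step 7: leaves = {2,8}. Remove smallest leaf 2, emit neighbor 9.
Done: 2 vertices remain (8, 9). Sequence = [3 6 4 1 6 2 9]

Answer: 3 6 4 1 6 2 9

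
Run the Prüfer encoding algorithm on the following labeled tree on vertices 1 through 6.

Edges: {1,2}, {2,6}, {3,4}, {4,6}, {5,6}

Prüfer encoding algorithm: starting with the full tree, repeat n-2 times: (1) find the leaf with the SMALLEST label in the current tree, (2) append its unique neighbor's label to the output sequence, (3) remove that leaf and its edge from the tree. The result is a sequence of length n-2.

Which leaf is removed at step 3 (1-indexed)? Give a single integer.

Step 1: current leaves = {1,3,5}. Remove leaf 1 (neighbor: 2).
Step 2: current leaves = {2,3,5}. Remove leaf 2 (neighbor: 6).
Step 3: current leaves = {3,5}. Remove leaf 3 (neighbor: 4).

Answer: 3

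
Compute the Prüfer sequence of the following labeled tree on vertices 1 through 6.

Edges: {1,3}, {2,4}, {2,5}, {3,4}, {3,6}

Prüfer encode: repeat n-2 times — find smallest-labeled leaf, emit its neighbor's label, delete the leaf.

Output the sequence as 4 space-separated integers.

Answer: 3 2 4 3

Derivation:
Step 1: leaves = {1,5,6}. Remove smallest leaf 1, emit neighbor 3.
Step 2: leaves = {5,6}. Remove smallest leaf 5, emit neighbor 2.
Step 3: leaves = {2,6}. Remove smallest leaf 2, emit neighbor 4.
Step 4: leaves = {4,6}. Remove smallest leaf 4, emit neighbor 3.
Done: 2 vertices remain (3, 6). Sequence = [3 2 4 3]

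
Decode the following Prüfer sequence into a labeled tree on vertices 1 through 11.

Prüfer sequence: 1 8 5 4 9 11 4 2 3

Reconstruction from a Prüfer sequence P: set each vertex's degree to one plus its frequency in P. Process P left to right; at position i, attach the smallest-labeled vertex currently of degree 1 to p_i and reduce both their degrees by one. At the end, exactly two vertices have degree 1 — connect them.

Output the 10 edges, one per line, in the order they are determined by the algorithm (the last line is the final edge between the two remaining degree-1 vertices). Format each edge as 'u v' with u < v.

Initial degrees: {1:2, 2:2, 3:2, 4:3, 5:2, 6:1, 7:1, 8:2, 9:2, 10:1, 11:2}
Step 1: smallest deg-1 vertex = 6, p_1 = 1. Add edge {1,6}. Now deg[6]=0, deg[1]=1.
Step 2: smallest deg-1 vertex = 1, p_2 = 8. Add edge {1,8}. Now deg[1]=0, deg[8]=1.
Step 3: smallest deg-1 vertex = 7, p_3 = 5. Add edge {5,7}. Now deg[7]=0, deg[5]=1.
Step 4: smallest deg-1 vertex = 5, p_4 = 4. Add edge {4,5}. Now deg[5]=0, deg[4]=2.
Step 5: smallest deg-1 vertex = 8, p_5 = 9. Add edge {8,9}. Now deg[8]=0, deg[9]=1.
Step 6: smallest deg-1 vertex = 9, p_6 = 11. Add edge {9,11}. Now deg[9]=0, deg[11]=1.
Step 7: smallest deg-1 vertex = 10, p_7 = 4. Add edge {4,10}. Now deg[10]=0, deg[4]=1.
Step 8: smallest deg-1 vertex = 4, p_8 = 2. Add edge {2,4}. Now deg[4]=0, deg[2]=1.
Step 9: smallest deg-1 vertex = 2, p_9 = 3. Add edge {2,3}. Now deg[2]=0, deg[3]=1.
Final: two remaining deg-1 vertices are 3, 11. Add edge {3,11}.

Answer: 1 6
1 8
5 7
4 5
8 9
9 11
4 10
2 4
2 3
3 11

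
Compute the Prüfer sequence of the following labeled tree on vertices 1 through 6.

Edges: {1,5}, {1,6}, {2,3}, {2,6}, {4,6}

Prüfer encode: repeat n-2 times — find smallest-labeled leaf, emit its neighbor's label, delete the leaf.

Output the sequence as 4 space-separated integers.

Step 1: leaves = {3,4,5}. Remove smallest leaf 3, emit neighbor 2.
Step 2: leaves = {2,4,5}. Remove smallest leaf 2, emit neighbor 6.
Step 3: leaves = {4,5}. Remove smallest leaf 4, emit neighbor 6.
Step 4: leaves = {5,6}. Remove smallest leaf 5, emit neighbor 1.
Done: 2 vertices remain (1, 6). Sequence = [2 6 6 1]

Answer: 2 6 6 1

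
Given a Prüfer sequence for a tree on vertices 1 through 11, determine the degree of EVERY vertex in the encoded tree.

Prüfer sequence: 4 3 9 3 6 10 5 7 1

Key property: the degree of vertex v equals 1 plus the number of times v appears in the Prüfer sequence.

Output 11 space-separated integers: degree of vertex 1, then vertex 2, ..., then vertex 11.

p_1 = 4: count[4] becomes 1
p_2 = 3: count[3] becomes 1
p_3 = 9: count[9] becomes 1
p_4 = 3: count[3] becomes 2
p_5 = 6: count[6] becomes 1
p_6 = 10: count[10] becomes 1
p_7 = 5: count[5] becomes 1
p_8 = 7: count[7] becomes 1
p_9 = 1: count[1] becomes 1
Degrees (1 + count): deg[1]=1+1=2, deg[2]=1+0=1, deg[3]=1+2=3, deg[4]=1+1=2, deg[5]=1+1=2, deg[6]=1+1=2, deg[7]=1+1=2, deg[8]=1+0=1, deg[9]=1+1=2, deg[10]=1+1=2, deg[11]=1+0=1

Answer: 2 1 3 2 2 2 2 1 2 2 1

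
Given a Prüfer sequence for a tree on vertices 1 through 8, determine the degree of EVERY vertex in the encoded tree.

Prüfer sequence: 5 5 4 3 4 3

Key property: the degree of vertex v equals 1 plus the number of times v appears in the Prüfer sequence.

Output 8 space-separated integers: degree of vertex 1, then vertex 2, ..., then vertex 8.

Answer: 1 1 3 3 3 1 1 1

Derivation:
p_1 = 5: count[5] becomes 1
p_2 = 5: count[5] becomes 2
p_3 = 4: count[4] becomes 1
p_4 = 3: count[3] becomes 1
p_5 = 4: count[4] becomes 2
p_6 = 3: count[3] becomes 2
Degrees (1 + count): deg[1]=1+0=1, deg[2]=1+0=1, deg[3]=1+2=3, deg[4]=1+2=3, deg[5]=1+2=3, deg[6]=1+0=1, deg[7]=1+0=1, deg[8]=1+0=1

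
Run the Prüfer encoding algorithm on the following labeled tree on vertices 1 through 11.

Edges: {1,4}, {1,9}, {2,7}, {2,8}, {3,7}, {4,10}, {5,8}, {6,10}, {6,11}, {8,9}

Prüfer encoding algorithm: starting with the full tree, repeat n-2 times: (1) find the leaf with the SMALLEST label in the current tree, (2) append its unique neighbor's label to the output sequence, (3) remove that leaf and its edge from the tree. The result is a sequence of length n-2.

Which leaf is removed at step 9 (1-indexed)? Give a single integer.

Answer: 10

Derivation:
Step 1: current leaves = {3,5,11}. Remove leaf 3 (neighbor: 7).
Step 2: current leaves = {5,7,11}. Remove leaf 5 (neighbor: 8).
Step 3: current leaves = {7,11}. Remove leaf 7 (neighbor: 2).
Step 4: current leaves = {2,11}. Remove leaf 2 (neighbor: 8).
Step 5: current leaves = {8,11}. Remove leaf 8 (neighbor: 9).
Step 6: current leaves = {9,11}. Remove leaf 9 (neighbor: 1).
Step 7: current leaves = {1,11}. Remove leaf 1 (neighbor: 4).
Step 8: current leaves = {4,11}. Remove leaf 4 (neighbor: 10).
Step 9: current leaves = {10,11}. Remove leaf 10 (neighbor: 6).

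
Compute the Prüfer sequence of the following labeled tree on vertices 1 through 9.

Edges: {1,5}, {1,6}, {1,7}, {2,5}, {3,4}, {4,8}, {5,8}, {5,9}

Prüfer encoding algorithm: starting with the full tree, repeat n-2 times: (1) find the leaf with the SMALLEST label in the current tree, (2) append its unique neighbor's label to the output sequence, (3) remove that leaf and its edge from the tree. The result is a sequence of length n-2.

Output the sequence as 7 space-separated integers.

Answer: 5 4 8 1 1 5 5

Derivation:
Step 1: leaves = {2,3,6,7,9}. Remove smallest leaf 2, emit neighbor 5.
Step 2: leaves = {3,6,7,9}. Remove smallest leaf 3, emit neighbor 4.
Step 3: leaves = {4,6,7,9}. Remove smallest leaf 4, emit neighbor 8.
Step 4: leaves = {6,7,8,9}. Remove smallest leaf 6, emit neighbor 1.
Step 5: leaves = {7,8,9}. Remove smallest leaf 7, emit neighbor 1.
Step 6: leaves = {1,8,9}. Remove smallest leaf 1, emit neighbor 5.
Step 7: leaves = {8,9}. Remove smallest leaf 8, emit neighbor 5.
Done: 2 vertices remain (5, 9). Sequence = [5 4 8 1 1 5 5]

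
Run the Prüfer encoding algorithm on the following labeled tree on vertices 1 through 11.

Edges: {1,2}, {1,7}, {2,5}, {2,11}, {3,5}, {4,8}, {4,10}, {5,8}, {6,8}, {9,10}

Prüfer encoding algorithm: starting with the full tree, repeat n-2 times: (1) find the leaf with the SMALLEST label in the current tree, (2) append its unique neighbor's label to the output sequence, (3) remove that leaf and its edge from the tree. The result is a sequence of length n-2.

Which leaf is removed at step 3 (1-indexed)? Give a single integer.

Answer: 7

Derivation:
Step 1: current leaves = {3,6,7,9,11}. Remove leaf 3 (neighbor: 5).
Step 2: current leaves = {6,7,9,11}. Remove leaf 6 (neighbor: 8).
Step 3: current leaves = {7,9,11}. Remove leaf 7 (neighbor: 1).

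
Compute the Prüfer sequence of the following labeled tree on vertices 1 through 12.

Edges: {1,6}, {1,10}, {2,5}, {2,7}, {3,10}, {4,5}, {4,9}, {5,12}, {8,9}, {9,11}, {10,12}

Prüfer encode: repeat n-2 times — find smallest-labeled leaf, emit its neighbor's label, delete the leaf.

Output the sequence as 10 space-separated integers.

Step 1: leaves = {3,6,7,8,11}. Remove smallest leaf 3, emit neighbor 10.
Step 2: leaves = {6,7,8,11}. Remove smallest leaf 6, emit neighbor 1.
Step 3: leaves = {1,7,8,11}. Remove smallest leaf 1, emit neighbor 10.
Step 4: leaves = {7,8,10,11}. Remove smallest leaf 7, emit neighbor 2.
Step 5: leaves = {2,8,10,11}. Remove smallest leaf 2, emit neighbor 5.
Step 6: leaves = {8,10,11}. Remove smallest leaf 8, emit neighbor 9.
Step 7: leaves = {10,11}. Remove smallest leaf 10, emit neighbor 12.
Step 8: leaves = {11,12}. Remove smallest leaf 11, emit neighbor 9.
Step 9: leaves = {9,12}. Remove smallest leaf 9, emit neighbor 4.
Step 10: leaves = {4,12}. Remove smallest leaf 4, emit neighbor 5.
Done: 2 vertices remain (5, 12). Sequence = [10 1 10 2 5 9 12 9 4 5]

Answer: 10 1 10 2 5 9 12 9 4 5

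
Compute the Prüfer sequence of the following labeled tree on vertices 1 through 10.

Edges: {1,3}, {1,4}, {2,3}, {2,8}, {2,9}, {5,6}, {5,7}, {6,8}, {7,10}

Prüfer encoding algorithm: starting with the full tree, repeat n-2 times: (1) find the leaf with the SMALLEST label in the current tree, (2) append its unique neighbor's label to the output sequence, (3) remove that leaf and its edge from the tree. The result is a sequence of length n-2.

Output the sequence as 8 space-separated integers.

Step 1: leaves = {4,9,10}. Remove smallest leaf 4, emit neighbor 1.
Step 2: leaves = {1,9,10}. Remove smallest leaf 1, emit neighbor 3.
Step 3: leaves = {3,9,10}. Remove smallest leaf 3, emit neighbor 2.
Step 4: leaves = {9,10}. Remove smallest leaf 9, emit neighbor 2.
Step 5: leaves = {2,10}. Remove smallest leaf 2, emit neighbor 8.
Step 6: leaves = {8,10}. Remove smallest leaf 8, emit neighbor 6.
Step 7: leaves = {6,10}. Remove smallest leaf 6, emit neighbor 5.
Step 8: leaves = {5,10}. Remove smallest leaf 5, emit neighbor 7.
Done: 2 vertices remain (7, 10). Sequence = [1 3 2 2 8 6 5 7]

Answer: 1 3 2 2 8 6 5 7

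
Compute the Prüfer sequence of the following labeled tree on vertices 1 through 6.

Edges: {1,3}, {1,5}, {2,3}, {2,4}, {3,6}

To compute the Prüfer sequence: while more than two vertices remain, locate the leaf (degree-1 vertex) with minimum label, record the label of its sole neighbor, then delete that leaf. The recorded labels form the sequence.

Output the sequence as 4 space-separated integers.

Step 1: leaves = {4,5,6}. Remove smallest leaf 4, emit neighbor 2.
Step 2: leaves = {2,5,6}. Remove smallest leaf 2, emit neighbor 3.
Step 3: leaves = {5,6}. Remove smallest leaf 5, emit neighbor 1.
Step 4: leaves = {1,6}. Remove smallest leaf 1, emit neighbor 3.
Done: 2 vertices remain (3, 6). Sequence = [2 3 1 3]

Answer: 2 3 1 3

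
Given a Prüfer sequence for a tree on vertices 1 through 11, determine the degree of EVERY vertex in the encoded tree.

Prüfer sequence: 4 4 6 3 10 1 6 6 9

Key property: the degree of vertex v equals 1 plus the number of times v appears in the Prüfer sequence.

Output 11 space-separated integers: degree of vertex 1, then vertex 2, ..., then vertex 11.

p_1 = 4: count[4] becomes 1
p_2 = 4: count[4] becomes 2
p_3 = 6: count[6] becomes 1
p_4 = 3: count[3] becomes 1
p_5 = 10: count[10] becomes 1
p_6 = 1: count[1] becomes 1
p_7 = 6: count[6] becomes 2
p_8 = 6: count[6] becomes 3
p_9 = 9: count[9] becomes 1
Degrees (1 + count): deg[1]=1+1=2, deg[2]=1+0=1, deg[3]=1+1=2, deg[4]=1+2=3, deg[5]=1+0=1, deg[6]=1+3=4, deg[7]=1+0=1, deg[8]=1+0=1, deg[9]=1+1=2, deg[10]=1+1=2, deg[11]=1+0=1

Answer: 2 1 2 3 1 4 1 1 2 2 1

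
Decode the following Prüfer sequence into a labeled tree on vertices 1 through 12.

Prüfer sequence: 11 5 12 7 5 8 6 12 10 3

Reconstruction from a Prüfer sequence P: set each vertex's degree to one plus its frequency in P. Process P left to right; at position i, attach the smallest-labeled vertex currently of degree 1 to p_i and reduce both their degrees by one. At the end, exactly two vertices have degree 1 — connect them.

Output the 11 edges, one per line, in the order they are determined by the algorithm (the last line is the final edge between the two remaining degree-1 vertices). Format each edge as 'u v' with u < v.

Initial degrees: {1:1, 2:1, 3:2, 4:1, 5:3, 6:2, 7:2, 8:2, 9:1, 10:2, 11:2, 12:3}
Step 1: smallest deg-1 vertex = 1, p_1 = 11. Add edge {1,11}. Now deg[1]=0, deg[11]=1.
Step 2: smallest deg-1 vertex = 2, p_2 = 5. Add edge {2,5}. Now deg[2]=0, deg[5]=2.
Step 3: smallest deg-1 vertex = 4, p_3 = 12. Add edge {4,12}. Now deg[4]=0, deg[12]=2.
Step 4: smallest deg-1 vertex = 9, p_4 = 7. Add edge {7,9}. Now deg[9]=0, deg[7]=1.
Step 5: smallest deg-1 vertex = 7, p_5 = 5. Add edge {5,7}. Now deg[7]=0, deg[5]=1.
Step 6: smallest deg-1 vertex = 5, p_6 = 8. Add edge {5,8}. Now deg[5]=0, deg[8]=1.
Step 7: smallest deg-1 vertex = 8, p_7 = 6. Add edge {6,8}. Now deg[8]=0, deg[6]=1.
Step 8: smallest deg-1 vertex = 6, p_8 = 12. Add edge {6,12}. Now deg[6]=0, deg[12]=1.
Step 9: smallest deg-1 vertex = 11, p_9 = 10. Add edge {10,11}. Now deg[11]=0, deg[10]=1.
Step 10: smallest deg-1 vertex = 10, p_10 = 3. Add edge {3,10}. Now deg[10]=0, deg[3]=1.
Final: two remaining deg-1 vertices are 3, 12. Add edge {3,12}.

Answer: 1 11
2 5
4 12
7 9
5 7
5 8
6 8
6 12
10 11
3 10
3 12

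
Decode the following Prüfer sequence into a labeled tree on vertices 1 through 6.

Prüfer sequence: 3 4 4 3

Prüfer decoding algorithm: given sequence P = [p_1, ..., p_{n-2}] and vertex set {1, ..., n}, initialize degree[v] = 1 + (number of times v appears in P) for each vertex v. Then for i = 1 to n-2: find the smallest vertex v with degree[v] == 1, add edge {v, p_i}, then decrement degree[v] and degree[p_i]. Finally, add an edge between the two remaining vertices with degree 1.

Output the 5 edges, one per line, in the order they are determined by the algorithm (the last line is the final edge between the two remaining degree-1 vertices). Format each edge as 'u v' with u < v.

Answer: 1 3
2 4
4 5
3 4
3 6

Derivation:
Initial degrees: {1:1, 2:1, 3:3, 4:3, 5:1, 6:1}
Step 1: smallest deg-1 vertex = 1, p_1 = 3. Add edge {1,3}. Now deg[1]=0, deg[3]=2.
Step 2: smallest deg-1 vertex = 2, p_2 = 4. Add edge {2,4}. Now deg[2]=0, deg[4]=2.
Step 3: smallest deg-1 vertex = 5, p_3 = 4. Add edge {4,5}. Now deg[5]=0, deg[4]=1.
Step 4: smallest deg-1 vertex = 4, p_4 = 3. Add edge {3,4}. Now deg[4]=0, deg[3]=1.
Final: two remaining deg-1 vertices are 3, 6. Add edge {3,6}.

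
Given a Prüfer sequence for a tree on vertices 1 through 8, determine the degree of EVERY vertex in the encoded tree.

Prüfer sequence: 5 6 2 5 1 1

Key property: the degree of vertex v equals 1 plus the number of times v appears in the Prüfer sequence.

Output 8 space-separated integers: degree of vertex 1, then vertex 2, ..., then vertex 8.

Answer: 3 2 1 1 3 2 1 1

Derivation:
p_1 = 5: count[5] becomes 1
p_2 = 6: count[6] becomes 1
p_3 = 2: count[2] becomes 1
p_4 = 5: count[5] becomes 2
p_5 = 1: count[1] becomes 1
p_6 = 1: count[1] becomes 2
Degrees (1 + count): deg[1]=1+2=3, deg[2]=1+1=2, deg[3]=1+0=1, deg[4]=1+0=1, deg[5]=1+2=3, deg[6]=1+1=2, deg[7]=1+0=1, deg[8]=1+0=1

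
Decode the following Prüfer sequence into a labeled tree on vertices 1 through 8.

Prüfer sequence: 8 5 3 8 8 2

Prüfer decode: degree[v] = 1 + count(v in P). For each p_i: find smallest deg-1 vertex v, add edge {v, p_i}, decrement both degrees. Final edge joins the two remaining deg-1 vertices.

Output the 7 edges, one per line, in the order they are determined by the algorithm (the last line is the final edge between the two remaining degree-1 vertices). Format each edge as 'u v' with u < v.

Answer: 1 8
4 5
3 5
3 8
6 8
2 7
2 8

Derivation:
Initial degrees: {1:1, 2:2, 3:2, 4:1, 5:2, 6:1, 7:1, 8:4}
Step 1: smallest deg-1 vertex = 1, p_1 = 8. Add edge {1,8}. Now deg[1]=0, deg[8]=3.
Step 2: smallest deg-1 vertex = 4, p_2 = 5. Add edge {4,5}. Now deg[4]=0, deg[5]=1.
Step 3: smallest deg-1 vertex = 5, p_3 = 3. Add edge {3,5}. Now deg[5]=0, deg[3]=1.
Step 4: smallest deg-1 vertex = 3, p_4 = 8. Add edge {3,8}. Now deg[3]=0, deg[8]=2.
Step 5: smallest deg-1 vertex = 6, p_5 = 8. Add edge {6,8}. Now deg[6]=0, deg[8]=1.
Step 6: smallest deg-1 vertex = 7, p_6 = 2. Add edge {2,7}. Now deg[7]=0, deg[2]=1.
Final: two remaining deg-1 vertices are 2, 8. Add edge {2,8}.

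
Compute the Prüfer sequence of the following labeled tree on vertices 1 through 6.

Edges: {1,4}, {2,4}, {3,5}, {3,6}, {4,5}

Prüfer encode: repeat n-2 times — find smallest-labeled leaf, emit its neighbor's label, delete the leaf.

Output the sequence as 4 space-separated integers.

Step 1: leaves = {1,2,6}. Remove smallest leaf 1, emit neighbor 4.
Step 2: leaves = {2,6}. Remove smallest leaf 2, emit neighbor 4.
Step 3: leaves = {4,6}. Remove smallest leaf 4, emit neighbor 5.
Step 4: leaves = {5,6}. Remove smallest leaf 5, emit neighbor 3.
Done: 2 vertices remain (3, 6). Sequence = [4 4 5 3]

Answer: 4 4 5 3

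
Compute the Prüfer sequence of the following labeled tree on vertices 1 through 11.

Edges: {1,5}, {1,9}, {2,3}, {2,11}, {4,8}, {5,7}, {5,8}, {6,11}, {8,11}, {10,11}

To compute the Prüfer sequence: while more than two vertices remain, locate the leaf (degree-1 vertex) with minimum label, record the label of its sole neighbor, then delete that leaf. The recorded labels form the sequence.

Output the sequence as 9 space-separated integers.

Answer: 2 11 8 11 5 1 5 8 11

Derivation:
Step 1: leaves = {3,4,6,7,9,10}. Remove smallest leaf 3, emit neighbor 2.
Step 2: leaves = {2,4,6,7,9,10}. Remove smallest leaf 2, emit neighbor 11.
Step 3: leaves = {4,6,7,9,10}. Remove smallest leaf 4, emit neighbor 8.
Step 4: leaves = {6,7,9,10}. Remove smallest leaf 6, emit neighbor 11.
Step 5: leaves = {7,9,10}. Remove smallest leaf 7, emit neighbor 5.
Step 6: leaves = {9,10}. Remove smallest leaf 9, emit neighbor 1.
Step 7: leaves = {1,10}. Remove smallest leaf 1, emit neighbor 5.
Step 8: leaves = {5,10}. Remove smallest leaf 5, emit neighbor 8.
Step 9: leaves = {8,10}. Remove smallest leaf 8, emit neighbor 11.
Done: 2 vertices remain (10, 11). Sequence = [2 11 8 11 5 1 5 8 11]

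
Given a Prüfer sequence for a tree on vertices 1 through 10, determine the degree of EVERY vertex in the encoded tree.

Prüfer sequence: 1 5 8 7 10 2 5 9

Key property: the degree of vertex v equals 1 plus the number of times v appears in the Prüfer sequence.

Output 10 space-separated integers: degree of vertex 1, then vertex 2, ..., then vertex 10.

p_1 = 1: count[1] becomes 1
p_2 = 5: count[5] becomes 1
p_3 = 8: count[8] becomes 1
p_4 = 7: count[7] becomes 1
p_5 = 10: count[10] becomes 1
p_6 = 2: count[2] becomes 1
p_7 = 5: count[5] becomes 2
p_8 = 9: count[9] becomes 1
Degrees (1 + count): deg[1]=1+1=2, deg[2]=1+1=2, deg[3]=1+0=1, deg[4]=1+0=1, deg[5]=1+2=3, deg[6]=1+0=1, deg[7]=1+1=2, deg[8]=1+1=2, deg[9]=1+1=2, deg[10]=1+1=2

Answer: 2 2 1 1 3 1 2 2 2 2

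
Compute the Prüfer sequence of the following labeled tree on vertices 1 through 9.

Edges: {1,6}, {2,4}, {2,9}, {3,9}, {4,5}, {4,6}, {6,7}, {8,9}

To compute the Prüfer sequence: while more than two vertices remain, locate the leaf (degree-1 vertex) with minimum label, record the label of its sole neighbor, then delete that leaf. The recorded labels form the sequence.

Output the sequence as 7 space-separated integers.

Step 1: leaves = {1,3,5,7,8}. Remove smallest leaf 1, emit neighbor 6.
Step 2: leaves = {3,5,7,8}. Remove smallest leaf 3, emit neighbor 9.
Step 3: leaves = {5,7,8}. Remove smallest leaf 5, emit neighbor 4.
Step 4: leaves = {7,8}. Remove smallest leaf 7, emit neighbor 6.
Step 5: leaves = {6,8}. Remove smallest leaf 6, emit neighbor 4.
Step 6: leaves = {4,8}. Remove smallest leaf 4, emit neighbor 2.
Step 7: leaves = {2,8}. Remove smallest leaf 2, emit neighbor 9.
Done: 2 vertices remain (8, 9). Sequence = [6 9 4 6 4 2 9]

Answer: 6 9 4 6 4 2 9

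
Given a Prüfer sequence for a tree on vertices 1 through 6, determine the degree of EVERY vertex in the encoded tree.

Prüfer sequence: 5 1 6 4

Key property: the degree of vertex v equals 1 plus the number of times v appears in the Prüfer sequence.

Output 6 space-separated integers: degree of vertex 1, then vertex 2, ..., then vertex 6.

Answer: 2 1 1 2 2 2

Derivation:
p_1 = 5: count[5] becomes 1
p_2 = 1: count[1] becomes 1
p_3 = 6: count[6] becomes 1
p_4 = 4: count[4] becomes 1
Degrees (1 + count): deg[1]=1+1=2, deg[2]=1+0=1, deg[3]=1+0=1, deg[4]=1+1=2, deg[5]=1+1=2, deg[6]=1+1=2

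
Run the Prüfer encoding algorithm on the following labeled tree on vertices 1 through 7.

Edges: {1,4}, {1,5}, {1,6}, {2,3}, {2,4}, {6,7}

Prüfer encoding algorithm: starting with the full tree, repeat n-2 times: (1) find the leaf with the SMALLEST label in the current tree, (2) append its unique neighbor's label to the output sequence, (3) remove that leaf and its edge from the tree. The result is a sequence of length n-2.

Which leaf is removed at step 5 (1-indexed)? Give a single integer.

Step 1: current leaves = {3,5,7}. Remove leaf 3 (neighbor: 2).
Step 2: current leaves = {2,5,7}. Remove leaf 2 (neighbor: 4).
Step 3: current leaves = {4,5,7}. Remove leaf 4 (neighbor: 1).
Step 4: current leaves = {5,7}. Remove leaf 5 (neighbor: 1).
Step 5: current leaves = {1,7}. Remove leaf 1 (neighbor: 6).

Answer: 1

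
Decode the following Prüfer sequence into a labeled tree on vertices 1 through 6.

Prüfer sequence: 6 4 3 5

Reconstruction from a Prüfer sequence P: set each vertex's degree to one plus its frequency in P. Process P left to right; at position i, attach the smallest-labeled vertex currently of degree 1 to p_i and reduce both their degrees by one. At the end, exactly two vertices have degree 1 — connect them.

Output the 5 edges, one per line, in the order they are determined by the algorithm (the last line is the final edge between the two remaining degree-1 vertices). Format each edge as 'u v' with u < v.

Initial degrees: {1:1, 2:1, 3:2, 4:2, 5:2, 6:2}
Step 1: smallest deg-1 vertex = 1, p_1 = 6. Add edge {1,6}. Now deg[1]=0, deg[6]=1.
Step 2: smallest deg-1 vertex = 2, p_2 = 4. Add edge {2,4}. Now deg[2]=0, deg[4]=1.
Step 3: smallest deg-1 vertex = 4, p_3 = 3. Add edge {3,4}. Now deg[4]=0, deg[3]=1.
Step 4: smallest deg-1 vertex = 3, p_4 = 5. Add edge {3,5}. Now deg[3]=0, deg[5]=1.
Final: two remaining deg-1 vertices are 5, 6. Add edge {5,6}.

Answer: 1 6
2 4
3 4
3 5
5 6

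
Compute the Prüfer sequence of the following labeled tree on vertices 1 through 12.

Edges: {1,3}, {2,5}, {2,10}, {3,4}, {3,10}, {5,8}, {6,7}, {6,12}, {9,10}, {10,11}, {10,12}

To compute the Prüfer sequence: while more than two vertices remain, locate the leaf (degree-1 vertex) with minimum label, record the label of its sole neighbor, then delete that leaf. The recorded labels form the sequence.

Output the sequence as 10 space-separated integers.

Step 1: leaves = {1,4,7,8,9,11}. Remove smallest leaf 1, emit neighbor 3.
Step 2: leaves = {4,7,8,9,11}. Remove smallest leaf 4, emit neighbor 3.
Step 3: leaves = {3,7,8,9,11}. Remove smallest leaf 3, emit neighbor 10.
Step 4: leaves = {7,8,9,11}. Remove smallest leaf 7, emit neighbor 6.
Step 5: leaves = {6,8,9,11}. Remove smallest leaf 6, emit neighbor 12.
Step 6: leaves = {8,9,11,12}. Remove smallest leaf 8, emit neighbor 5.
Step 7: leaves = {5,9,11,12}. Remove smallest leaf 5, emit neighbor 2.
Step 8: leaves = {2,9,11,12}. Remove smallest leaf 2, emit neighbor 10.
Step 9: leaves = {9,11,12}. Remove smallest leaf 9, emit neighbor 10.
Step 10: leaves = {11,12}. Remove smallest leaf 11, emit neighbor 10.
Done: 2 vertices remain (10, 12). Sequence = [3 3 10 6 12 5 2 10 10 10]

Answer: 3 3 10 6 12 5 2 10 10 10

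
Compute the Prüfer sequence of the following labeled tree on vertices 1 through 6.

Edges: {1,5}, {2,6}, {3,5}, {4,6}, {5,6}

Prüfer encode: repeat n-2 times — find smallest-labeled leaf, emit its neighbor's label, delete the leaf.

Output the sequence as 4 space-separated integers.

Step 1: leaves = {1,2,3,4}. Remove smallest leaf 1, emit neighbor 5.
Step 2: leaves = {2,3,4}. Remove smallest leaf 2, emit neighbor 6.
Step 3: leaves = {3,4}. Remove smallest leaf 3, emit neighbor 5.
Step 4: leaves = {4,5}. Remove smallest leaf 4, emit neighbor 6.
Done: 2 vertices remain (5, 6). Sequence = [5 6 5 6]

Answer: 5 6 5 6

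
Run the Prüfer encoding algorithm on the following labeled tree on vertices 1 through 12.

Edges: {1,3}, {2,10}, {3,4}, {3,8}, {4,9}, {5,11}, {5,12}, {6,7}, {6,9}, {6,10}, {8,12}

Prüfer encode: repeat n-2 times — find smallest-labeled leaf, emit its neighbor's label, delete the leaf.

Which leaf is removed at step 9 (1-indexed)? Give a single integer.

Step 1: current leaves = {1,2,7,11}. Remove leaf 1 (neighbor: 3).
Step 2: current leaves = {2,7,11}. Remove leaf 2 (neighbor: 10).
Step 3: current leaves = {7,10,11}. Remove leaf 7 (neighbor: 6).
Step 4: current leaves = {10,11}. Remove leaf 10 (neighbor: 6).
Step 5: current leaves = {6,11}. Remove leaf 6 (neighbor: 9).
Step 6: current leaves = {9,11}. Remove leaf 9 (neighbor: 4).
Step 7: current leaves = {4,11}. Remove leaf 4 (neighbor: 3).
Step 8: current leaves = {3,11}. Remove leaf 3 (neighbor: 8).
Step 9: current leaves = {8,11}. Remove leaf 8 (neighbor: 12).

Answer: 8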